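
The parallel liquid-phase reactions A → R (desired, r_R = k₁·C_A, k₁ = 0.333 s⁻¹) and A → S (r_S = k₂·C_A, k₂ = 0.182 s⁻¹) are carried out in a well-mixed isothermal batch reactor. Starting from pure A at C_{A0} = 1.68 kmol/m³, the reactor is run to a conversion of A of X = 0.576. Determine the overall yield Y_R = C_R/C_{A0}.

C_A = C_{A0}(1−X) = 0.7123 kmol/m³.
Both paths are first order in A, so the instantaneous fraction to R is constant: dC_R/d(−C_A) = k₁/(k₁+k₂) = 0.6466.
C_R = 0.6466·(C_{A0}−C_A) = 0.6466×0.9677 = 0.626 kmol/m³.
Y_R = C_R/C_{A0} = 0.6257/1.68 = 0.372.

0.372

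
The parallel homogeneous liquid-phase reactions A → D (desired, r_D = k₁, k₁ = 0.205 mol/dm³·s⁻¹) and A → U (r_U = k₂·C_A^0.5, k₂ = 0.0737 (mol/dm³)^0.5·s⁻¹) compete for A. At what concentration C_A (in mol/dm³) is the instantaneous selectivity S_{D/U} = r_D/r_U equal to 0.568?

24.0 mol/dm³

S_{D/U} = (k₁/k₂)·C_A^-0.5 ⇒ C_A = (S·k₂/k₁)^(-2).
= (0.568×0.0737/0.205)^(-2) = (0.2042)^(-2) = 24.0 mol/dm³.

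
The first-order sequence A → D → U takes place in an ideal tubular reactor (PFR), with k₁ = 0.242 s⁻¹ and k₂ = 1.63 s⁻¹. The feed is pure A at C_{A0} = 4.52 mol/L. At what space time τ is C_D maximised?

The intermediate peaks when r₁ = r₂, i.e. k₁e^(−k₁τ) = k₂e^(−k₂τ), giving τ_opt = ln(k₂/k₁)/(k₂−k₁).
= ln(1.63/0.242)/(1.63−0.242) = ln(6.736)/1.388 = 1.907/1.388 = 1.37 s.

1.37 s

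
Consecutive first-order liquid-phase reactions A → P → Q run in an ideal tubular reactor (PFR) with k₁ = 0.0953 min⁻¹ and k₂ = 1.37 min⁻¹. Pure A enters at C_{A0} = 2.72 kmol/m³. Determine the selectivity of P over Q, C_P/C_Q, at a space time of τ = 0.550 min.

For first-order series with pure A initially, C_P(τ) = k₁C_{A0}/(k₂−k₁)·(e^(−k₁τ) − e^(−k₂τ)).
e^(−k₁τ) = e^(−0.0953×0.550) = e^(−0.05242) = 0.9489; e^(−k₂τ) = e^(−0.7535) = 0.4707.
C_P = 0.0953×2.72/(1.37−0.0953) × (0.9489−0.4707) = 0.2034×0.4782 = 0.09725 kmol/m³.
C_A = C_{A0}e^(−k₁τ) = 2.581 kmol/m³, so C_Q = C_{A0}−C_A−C_P = 0.04165 kmol/m³; C_P/C_Q = 2.33.

2.33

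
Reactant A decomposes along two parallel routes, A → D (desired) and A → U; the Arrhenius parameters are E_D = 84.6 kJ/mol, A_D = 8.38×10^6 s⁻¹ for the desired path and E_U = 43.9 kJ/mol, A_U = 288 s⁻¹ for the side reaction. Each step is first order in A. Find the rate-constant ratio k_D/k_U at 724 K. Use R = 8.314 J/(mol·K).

33.7

With equal orders, S_{D/U} = k_D/k_U = (A_D/A_U)·exp[(E_U−E_D)/(RT)].
(E_U−E_D)/(RT) = (43.9−84.6)×10³/(8.314×724) = -40700/6019 = -6.762.
k_D/k_U = (8.38×10^6/288)·exp(-6.762) = 29097 × 0.001157 = 33.7.
Since E_D > E_U, raising the temperature improves selectivity toward D.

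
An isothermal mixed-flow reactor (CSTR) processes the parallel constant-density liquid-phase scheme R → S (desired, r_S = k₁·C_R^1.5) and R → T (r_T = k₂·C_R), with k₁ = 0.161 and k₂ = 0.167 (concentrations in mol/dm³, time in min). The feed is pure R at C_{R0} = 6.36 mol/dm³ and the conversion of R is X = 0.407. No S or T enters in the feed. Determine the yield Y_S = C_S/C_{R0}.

Exit C_R = C_{R0}(1−X) = 6.36×0.593 = 3.771 mol/dm³.
In a CSTR the entire volume is at exit conditions, so r_S = 0.161×3.771^1.5 = 1.179 and r_T = 0.167×3.771 = 0.6298.
Fraction of consumed R going to S: r_S/(r_S+r_T) = 0.6518.
C_S = 0.6518·C_{R0}·X = 0.6518×6.36×0.407 = 1.69 mol/dm³; Y_S = C_S/C_{R0} = 0.265.

0.265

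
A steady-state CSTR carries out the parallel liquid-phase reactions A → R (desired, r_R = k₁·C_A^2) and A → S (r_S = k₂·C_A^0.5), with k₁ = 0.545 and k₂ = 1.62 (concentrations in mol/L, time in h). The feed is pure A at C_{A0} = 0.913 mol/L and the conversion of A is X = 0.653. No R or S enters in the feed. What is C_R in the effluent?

0.0337 mol/L

Exit C_A = C_{A0}(1−X) = 0.913×0.347 = 0.3168 mol/L.
A CSTR operates uniformly at the exit composition, giving r_R = 0.05470 and r_S = 0.9118 (each k·C_A^n at C_A = 0.3168).
Fraction of consumed A going to R: r_R/(r_R+r_S) = 0.05660.
C_R = 0.05660·C_{A0}·X = 0.05660×0.913×0.653 = 0.0337 mol/L.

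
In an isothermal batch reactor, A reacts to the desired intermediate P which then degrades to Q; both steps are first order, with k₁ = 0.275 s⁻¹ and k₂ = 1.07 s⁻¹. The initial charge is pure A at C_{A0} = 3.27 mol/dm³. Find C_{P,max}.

Evaluating C_P at t_opt = ln(k₂/k₁)/(k₂−k₁) gives C_{P,max}/C_{A0} = (k₁/k₂)^[k₂/(k₂−k₁)].
= (0.275/1.07)^(1.07/(1.07−0.275)) = (0.2570)^(1.346) = 0.1606.
C_{P,max} = 0.1606×3.27 = 0.525 mol/dm³.

0.525 mol/dm³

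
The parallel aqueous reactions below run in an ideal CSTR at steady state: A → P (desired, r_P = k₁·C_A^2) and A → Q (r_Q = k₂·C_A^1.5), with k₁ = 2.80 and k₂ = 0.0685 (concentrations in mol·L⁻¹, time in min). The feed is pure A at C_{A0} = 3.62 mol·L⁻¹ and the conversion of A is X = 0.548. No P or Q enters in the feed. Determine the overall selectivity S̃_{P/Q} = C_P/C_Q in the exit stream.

52.3

Exit C_A = C_{A0}(1−X) = 3.62×0.452 = 1.636 mol·L⁻¹.
Rates in a CSTR are evaluated at the outlet concentration: r_P = 2.80×1.636^2 = 7.496, r_Q = 0.0685×1.636^1.5 = 0.1434.
Overall selectivity = C_P/C_Q = r_Pτ/(r_Qτ) = r_P/r_Q = 52.3.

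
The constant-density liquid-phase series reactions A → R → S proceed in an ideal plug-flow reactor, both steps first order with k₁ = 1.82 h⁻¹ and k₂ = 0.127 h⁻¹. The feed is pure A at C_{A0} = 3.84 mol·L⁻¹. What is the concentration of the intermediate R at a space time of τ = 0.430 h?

2.02 mol·L⁻¹

The intermediate concentration in a first-order A→B→C sequence is C_R = k₁C_{A0}(e^(−k₁τ) − e^(−k₂τ))/(k₂−k₁).
e^(−k₁τ) = e^(−1.82×0.430) = e^(−0.7826) = 0.4572; e^(−k₂τ) = e^(−0.05461) = 0.9469.
C_R = 1.82×3.84/(0.127−1.82) × (0.4572−0.9469) = (-4.128)×(-0.4896) = 2.021 mol·L⁻¹.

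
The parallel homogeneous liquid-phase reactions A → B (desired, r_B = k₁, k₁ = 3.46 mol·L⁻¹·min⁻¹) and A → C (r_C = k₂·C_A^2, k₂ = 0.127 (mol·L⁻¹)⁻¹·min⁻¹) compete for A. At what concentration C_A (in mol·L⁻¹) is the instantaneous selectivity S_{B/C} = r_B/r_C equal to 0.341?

8.94 mol·L⁻¹

S_{B/C} = (k₁/k₂)·C_A^-2 ⇒ C_A = (S·k₂/k₁)^(-0.5).
= (0.341×0.127/3.46)^(-0.5) = (0.01252)^(-0.5) = 8.94 mol·L⁻¹.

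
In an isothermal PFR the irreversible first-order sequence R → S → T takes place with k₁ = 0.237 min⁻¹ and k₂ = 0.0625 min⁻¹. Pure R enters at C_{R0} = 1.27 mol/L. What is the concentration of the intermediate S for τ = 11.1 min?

0.738 mol/L

For first-order series with pure R initially, C_S(τ) = k₁C_{R0}/(k₂−k₁)·(e^(−k₁τ) − e^(−k₂τ)).
e^(−k₁τ) = e^(−0.237×11.1) = e^(−2.631) = 0.07203; e^(−k₂τ) = e^(−0.6937) = 0.4997.
C_S = 0.237×1.27/(0.0625−0.237) × (0.07203−0.4997) = (-1.725)×(-0.4277) = 0.7377 mol/L.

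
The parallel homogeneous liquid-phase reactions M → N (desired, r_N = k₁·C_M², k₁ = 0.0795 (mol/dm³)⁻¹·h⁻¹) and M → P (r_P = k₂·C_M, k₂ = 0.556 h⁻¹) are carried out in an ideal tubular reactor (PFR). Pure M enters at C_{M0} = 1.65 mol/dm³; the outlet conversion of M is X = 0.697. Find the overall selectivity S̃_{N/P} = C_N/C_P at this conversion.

0.152

C_M = C_{M0}(1−X) = 0.5000 mol/dm³.
Along a PFR/batch, dC_P/dC_M = −r_P/(r_N+r_P) = −k₂/(k₂+k₁·C_M).
Integrating from C_{M0} to C_M: C_P = (0.556/0.0795)·ln[(0.556+0.0795·1.65)/(0.556+0.0795·0.500)] = 6.994·ln(0.6872/0.5957) = 0.9985 mol/dm³.
Then C_N = (C_{M0}−C_M) − C_P = 1.150 − 0.9985 = 0.1515 mol/dm³.
S̃_{N/P} = C_N/C_P = 0.1515/0.9985 = 0.152.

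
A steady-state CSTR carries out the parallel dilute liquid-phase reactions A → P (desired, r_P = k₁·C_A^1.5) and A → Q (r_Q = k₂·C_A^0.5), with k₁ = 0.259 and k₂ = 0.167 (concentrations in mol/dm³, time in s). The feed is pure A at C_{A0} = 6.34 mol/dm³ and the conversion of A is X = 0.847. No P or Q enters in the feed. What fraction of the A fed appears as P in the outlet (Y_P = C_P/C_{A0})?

0.509

Exit C_A = C_{A0}(1−X) = 6.34×0.153 = 0.9700 mol/dm³.
In a CSTR the entire volume is at exit conditions, so r_P = 0.259×0.9700^1.5 = 0.2474 and r_Q = 0.167×0.9700^0.5 = 0.1645.
Fraction of consumed A going to P: r_P/(r_P+r_Q) = 0.6007.
C_P = 0.6007·C_{A0}·X = 0.6007×6.34×0.847 = 3.23 mol/dm³; Y_P = C_P/C_{A0} = 0.509.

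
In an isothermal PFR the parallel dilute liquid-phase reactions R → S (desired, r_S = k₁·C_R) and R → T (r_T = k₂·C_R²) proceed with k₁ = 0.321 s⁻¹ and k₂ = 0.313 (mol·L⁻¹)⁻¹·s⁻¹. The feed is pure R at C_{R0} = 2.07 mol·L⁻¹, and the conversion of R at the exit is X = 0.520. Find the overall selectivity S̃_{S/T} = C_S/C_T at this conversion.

C_R = C_{R0}(1−X) = 0.9936 mol·L⁻¹.
Along a PFR/batch, dC_S/dC_R = −r_S/(r_S+r_T) = −k₁/(k₁+k₂·C_R).
Integrating from C_{R0} to C_R: C_S = (0.321/0.313)·ln[(0.321+0.313·2.07)/(0.321+0.313·0.994)] = 1.026·ln(0.9689/0.6320) = 0.4382 mol·L⁻¹.
C_T = (C_{R0}−C_R)−C_S = 0.6382 mol·L⁻¹; S̃_{S/T} = 0.4382/0.6382 = 0.687.

0.687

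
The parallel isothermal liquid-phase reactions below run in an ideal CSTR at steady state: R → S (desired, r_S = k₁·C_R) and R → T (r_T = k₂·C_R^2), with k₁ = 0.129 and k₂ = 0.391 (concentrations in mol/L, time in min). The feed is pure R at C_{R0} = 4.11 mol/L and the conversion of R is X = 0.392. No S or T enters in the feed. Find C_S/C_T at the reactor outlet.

Exit C_R = C_{R0}(1−X) = 4.11×0.608 = 2.499 mol/L.
Rates in a CSTR are evaluated at the outlet concentration: r_S = 0.129×2.499 = 0.3224, r_T = 0.391×2.499^2 = 2.442.
Overall selectivity = C_S/C_T = r_Sτ/(r_Tτ) = r_S/r_T = 0.132.

0.132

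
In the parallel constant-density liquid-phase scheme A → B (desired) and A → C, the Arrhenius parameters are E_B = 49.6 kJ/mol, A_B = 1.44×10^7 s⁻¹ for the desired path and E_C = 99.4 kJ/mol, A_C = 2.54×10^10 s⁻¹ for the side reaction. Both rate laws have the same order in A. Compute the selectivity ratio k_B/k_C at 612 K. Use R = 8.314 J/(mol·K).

With equal orders, S_{B/C} = k_B/k_C = (A_B/A_C)·exp[(E_C−E_B)/(RT)].
(E_C−E_B)/(RT) = (99.4−49.6)×10³/(8.314×612) = 49800/5088 = 9.787.
k_B/k_C = (1.44×10^7/2.54×10^10)·exp(9.787) = 5.669×10^-4 × 17808 = 10.1.

10.1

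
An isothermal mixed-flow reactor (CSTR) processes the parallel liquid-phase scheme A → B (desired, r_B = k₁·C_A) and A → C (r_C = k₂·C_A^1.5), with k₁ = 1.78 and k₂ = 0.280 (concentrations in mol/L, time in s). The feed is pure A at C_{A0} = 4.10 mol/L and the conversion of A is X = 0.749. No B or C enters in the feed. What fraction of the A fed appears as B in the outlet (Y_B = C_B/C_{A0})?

0.646

Exit C_A = C_{A0}(1−X) = 4.10×0.251 = 1.029 mol/L.
In a CSTR the entire volume is at exit conditions, so r_B = 1.78×1.029 = 1.832 and r_C = 0.280×1.029^1.5 = 0.2923.
Fraction of consumed A going to B: r_B/(r_B+r_C) = 0.8624.
C_B = 0.8624·C_{A0}·X = 0.8624×4.10×0.749 = 2.65 mol/L; Y_B = C_B/C_{A0} = 0.646.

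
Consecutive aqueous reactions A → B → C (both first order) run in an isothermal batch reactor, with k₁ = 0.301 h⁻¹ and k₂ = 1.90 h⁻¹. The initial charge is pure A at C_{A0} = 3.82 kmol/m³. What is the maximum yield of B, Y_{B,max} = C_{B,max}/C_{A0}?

0.112

Evaluating C_B at t_opt = ln(k₂/k₁)/(k₂−k₁) gives C_{B,max}/C_{A0} = (k₁/k₂)^[k₂/(k₂−k₁)].
= (0.301/1.90)^(1.90/(1.90−0.301)) = (0.1584)^(1.188) = 0.1120.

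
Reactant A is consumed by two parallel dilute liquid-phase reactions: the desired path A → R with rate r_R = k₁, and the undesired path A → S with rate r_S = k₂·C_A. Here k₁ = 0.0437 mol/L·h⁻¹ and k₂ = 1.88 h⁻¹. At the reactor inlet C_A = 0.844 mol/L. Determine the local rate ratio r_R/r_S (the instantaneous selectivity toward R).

0.0275

S_{R/S} = r_R/r_S = (k₁)/(k₂·C_A) = (k₁/k₂)·C_A⁻¹.
= (0.0437) / (1.88×0.8440) = 0.04370/1.587 = 0.0275.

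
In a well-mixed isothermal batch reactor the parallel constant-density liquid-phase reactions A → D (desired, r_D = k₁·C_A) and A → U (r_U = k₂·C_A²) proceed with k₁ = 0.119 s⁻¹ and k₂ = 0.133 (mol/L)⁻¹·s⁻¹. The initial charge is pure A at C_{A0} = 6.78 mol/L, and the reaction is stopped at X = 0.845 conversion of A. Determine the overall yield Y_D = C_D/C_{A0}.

0.181

C_A = C_{A0}(1−X) = 1.051 mol/L.
Along a PFR/batch, dC_D/dC_A = −r_D/(r_D+r_U) = −k₁/(k₁+k₂·C_A).
Integrating from C_{A0} to C_A: C_D = (0.119/0.133)·ln[(0.119+0.133·6.78)/(0.119+0.133·1.05)] = 0.8947·ln(1.021/0.2588) = 1.228 mol/L.
Y_D = C_D/C_{A0} = 1.228/6.78 = 0.181.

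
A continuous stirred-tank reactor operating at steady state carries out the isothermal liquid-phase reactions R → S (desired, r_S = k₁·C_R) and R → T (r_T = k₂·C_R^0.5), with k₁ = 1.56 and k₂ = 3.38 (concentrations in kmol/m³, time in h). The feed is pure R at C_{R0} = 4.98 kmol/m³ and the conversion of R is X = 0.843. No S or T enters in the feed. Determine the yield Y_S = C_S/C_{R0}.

0.244

Exit C_R = C_{R0}(1−X) = 4.98×0.157 = 0.7819 kmol/m³.
A CSTR operates uniformly at the exit composition, giving r_S = 1.220 and r_T = 2.989 (each k·C_R^n at C_R = 0.7819).
Fraction of consumed R going to S: r_S/(r_S+r_T) = 0.2898.
C_S = 0.2898·C_{R0}·X = 0.2898×4.98×0.843 = 1.22 kmol/m³; Y_S = C_S/C_{R0} = 0.244.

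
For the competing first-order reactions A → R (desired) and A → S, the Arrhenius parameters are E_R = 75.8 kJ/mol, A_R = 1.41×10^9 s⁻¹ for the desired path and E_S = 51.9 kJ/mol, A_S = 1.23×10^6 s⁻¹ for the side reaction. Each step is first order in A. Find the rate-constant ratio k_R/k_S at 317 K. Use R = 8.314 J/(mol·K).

k_R/k_S = (A_R/A_S)·exp[−(E_R−E_S)/(RT)] = (A_R/A_S)·exp[(E_S−E_R)/(RT)].
(E_S−E_R)/(RT) = (51.9−75.8)×10³/(8.314×317) = -23900/2636 = -9.068.
k_R/k_S = (1.41×10^9/1.23×10^6)·exp(-9.068) = 1146 × 1.153×10^-4 = 0.132.
Since E_R > E_S, raising the temperature improves selectivity toward R.

0.132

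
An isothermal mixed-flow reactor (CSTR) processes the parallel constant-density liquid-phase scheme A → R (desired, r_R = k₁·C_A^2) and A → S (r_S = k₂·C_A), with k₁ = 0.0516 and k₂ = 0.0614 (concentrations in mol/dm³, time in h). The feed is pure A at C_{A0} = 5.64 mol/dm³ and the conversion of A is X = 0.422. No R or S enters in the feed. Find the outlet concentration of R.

1.74 mol/dm³

Exit C_A = C_{A0}(1−X) = 5.64×0.578 = 3.260 mol/dm³.
Rates in a CSTR are evaluated at the outlet concentration: r_R = 0.0516×3.260^2 = 0.5484, r_S = 0.0614×3.260 = 0.2002.
Fraction of consumed A going to R: r_R/(r_R+r_S) = 0.7326.
C_R = 0.7326·C_{A0}·X = 0.7326×5.64×0.422 = 1.74 mol/dm³.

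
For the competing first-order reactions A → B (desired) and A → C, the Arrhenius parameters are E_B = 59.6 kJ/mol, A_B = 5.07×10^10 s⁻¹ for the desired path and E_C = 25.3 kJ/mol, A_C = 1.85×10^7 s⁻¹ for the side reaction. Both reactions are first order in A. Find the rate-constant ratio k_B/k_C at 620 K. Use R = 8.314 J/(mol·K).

3.53

k_B/k_C = (A_B/A_C)·exp[−(E_B−E_C)/(RT)] = (A_B/A_C)·exp[(E_C−E_B)/(RT)].
(E_C−E_B)/(RT) = (25.3−59.6)×10³/(8.314×620) = -34300/5155 = -6.654.
k_B/k_C = (5.07×10^10/1.85×10^7)·exp(-6.654) = 2741 × 0.001289 = 3.53.
Since E_B > E_C, raising the temperature improves selectivity toward B.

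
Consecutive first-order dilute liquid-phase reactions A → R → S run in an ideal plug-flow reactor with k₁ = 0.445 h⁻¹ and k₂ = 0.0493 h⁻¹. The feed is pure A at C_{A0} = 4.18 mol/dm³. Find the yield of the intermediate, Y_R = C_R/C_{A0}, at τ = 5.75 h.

0.760

The intermediate concentration in a first-order A→B→C sequence is C_R = k₁C_{A0}(e^(−k₁τ) − e^(−k₂τ))/(k₂−k₁).
e^(−k₁τ) = e^(−0.445×5.75) = e^(−2.559) = 0.07740; e^(−k₂τ) = e^(−0.2835) = 0.7532.
C_R = 0.445×4.18/(0.0493−0.445) × (0.07740−0.7532) = (-4.701)×(-0.6758) = 3.177 mol/dm³.
Y_R = C_R/C_{A0} = 3.177/4.18 = 0.760.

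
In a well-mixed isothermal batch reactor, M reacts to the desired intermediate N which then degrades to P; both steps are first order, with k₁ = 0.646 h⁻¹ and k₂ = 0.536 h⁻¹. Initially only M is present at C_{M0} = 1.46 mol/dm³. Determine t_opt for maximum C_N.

1.70 h

For first-order series the maximum of C_N occurs at t_opt = ln(k₂/k₁)/(k₂−k₁).
= ln(0.536/0.646)/(0.536−0.646) = ln(0.8297)/-0.1100 = -0.1867/-0.1100 = 1.70 h.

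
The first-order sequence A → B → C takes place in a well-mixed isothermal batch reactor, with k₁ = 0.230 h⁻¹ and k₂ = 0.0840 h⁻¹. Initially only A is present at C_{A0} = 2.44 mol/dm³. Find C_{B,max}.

Evaluating C_B at t_opt = ln(k₂/k₁)/(k₂−k₁) gives C_{B,max}/C_{A0} = (k₁/k₂)^[k₂/(k₂−k₁)].
= (0.230/0.0840)^(0.0840/(0.0840−0.230)) = (2.738)^(-0.5753) = 0.5602.
C_{B,max} = 0.5602×2.44 = 1.37 mol/dm³.

1.37 mol/dm³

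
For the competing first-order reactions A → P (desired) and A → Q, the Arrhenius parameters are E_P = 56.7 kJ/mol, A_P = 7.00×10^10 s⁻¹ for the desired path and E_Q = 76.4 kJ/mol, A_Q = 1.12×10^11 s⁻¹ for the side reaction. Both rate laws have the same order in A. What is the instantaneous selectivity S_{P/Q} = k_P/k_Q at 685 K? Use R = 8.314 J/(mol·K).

Since both paths have the same order in A, the concentration cancels and S_{P/Q} = k_P/k_Q = (A_P/A_Q)·exp[(E_Q−E_P)/(RT)].
(E_Q−E_P)/(RT) = (76.4−56.7)×10³/(8.314×685) = 19700/5695 = 3.459.
k_P/k_Q = (7.00×10^10/1.12×10^11)·exp(3.459) = 0.6250 × 31.79 = 19.9.
Since E_P < E_Q, lowering the temperature improves selectivity toward P.

19.9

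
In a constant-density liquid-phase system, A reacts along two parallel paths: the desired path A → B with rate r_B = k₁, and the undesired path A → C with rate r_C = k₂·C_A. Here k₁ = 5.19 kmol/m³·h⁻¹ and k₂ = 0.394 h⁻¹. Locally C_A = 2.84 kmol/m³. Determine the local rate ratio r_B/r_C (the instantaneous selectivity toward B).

4.64

S_{B/C} = r_B/r_C = (k₁)/(k₂·C_A) = (k₁/k₂)·C_A⁻¹.
= (5.19) / (0.394×2.840) = 5.190/1.119 = 4.64.
The undesired path is higher order in A, so low C_A (CSTR or dilute feed) favours B.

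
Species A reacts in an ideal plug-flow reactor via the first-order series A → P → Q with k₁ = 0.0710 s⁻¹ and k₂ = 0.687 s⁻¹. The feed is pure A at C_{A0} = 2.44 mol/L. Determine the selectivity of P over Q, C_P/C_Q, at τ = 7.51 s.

For first-order series with pure A initially, C_P(τ) = k₁C_{A0}/(k₂−k₁)·(e^(−k₁τ) − e^(−k₂τ)).
e^(−k₁τ) = e^(−0.0710×7.51) = e^(−0.5332) = 0.5867; e^(−k₂τ) = e^(−5.159) = 0.005745.
C_P = 0.0710×2.44/(0.687−0.0710) × (0.5867−0.005745) = 0.2812×0.5810 = 0.1634 mol/L.
C_A = C_{A0}e^(−k₁τ) = 1.432 mol/L, so C_Q = C_{A0}−C_A−C_P = 0.8450 mol/L; C_P/C_Q = 0.193.

0.193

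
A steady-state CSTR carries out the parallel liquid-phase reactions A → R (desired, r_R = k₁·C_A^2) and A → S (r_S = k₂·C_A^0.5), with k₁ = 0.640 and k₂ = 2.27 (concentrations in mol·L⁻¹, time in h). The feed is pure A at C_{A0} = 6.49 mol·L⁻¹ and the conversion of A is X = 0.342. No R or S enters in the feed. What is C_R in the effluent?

1.58 mol·L⁻¹

Exit C_A = C_{A0}(1−X) = 6.49×0.658 = 4.270 mol·L⁻¹.
In a CSTR the entire volume is at exit conditions, so r_R = 0.640×4.270^2 = 11.67 and r_S = 2.27×4.270^0.5 = 4.691.
Fraction of consumed A going to R: r_R/(r_R+r_S) = 0.7133.
C_R = 0.7133·C_{A0}·X = 0.7133×6.49×0.342 = 1.58 mol·L⁻¹.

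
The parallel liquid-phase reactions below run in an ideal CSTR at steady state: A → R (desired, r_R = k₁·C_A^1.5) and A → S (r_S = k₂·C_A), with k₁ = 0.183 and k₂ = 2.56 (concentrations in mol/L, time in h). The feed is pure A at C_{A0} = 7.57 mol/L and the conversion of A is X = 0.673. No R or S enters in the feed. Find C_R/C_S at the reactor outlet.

0.112

Exit C_A = C_{A0}(1−X) = 7.57×0.327 = 2.475 mol/L.
Rates in a CSTR are evaluated at the outlet concentration: r_R = 0.183×2.475^1.5 = 0.7127, r_S = 2.56×2.475 = 6.337.
Overall selectivity = C_R/C_S = r_Rτ/(r_Sτ) = r_R/r_S = 0.112.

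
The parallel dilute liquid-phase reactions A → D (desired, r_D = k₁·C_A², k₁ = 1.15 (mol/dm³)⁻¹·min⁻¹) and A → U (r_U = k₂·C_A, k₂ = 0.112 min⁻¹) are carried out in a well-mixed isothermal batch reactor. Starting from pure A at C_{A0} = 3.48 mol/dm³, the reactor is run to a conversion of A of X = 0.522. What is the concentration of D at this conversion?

C_A = C_{A0}(1−X) = 1.663 mol/dm³.
Along a PFR/batch, dC_U/dC_A = −r_U/(r_D+r_U) = −k₂/(k₂+k₁·C_A).
Integrating from C_{A0} to C_A: C_U = (0.112/1.15)·ln[(0.112+1.15·3.48)/(0.112+1.15·1.66)] = 0.09739·ln(4.114/2.025) = 0.06904 mol/dm³.
Then C_D = (C_{A0}−C_A) − C_U = 1.817 − 0.06904 = 1.748 mol/dm³.

1.75 mol/dm³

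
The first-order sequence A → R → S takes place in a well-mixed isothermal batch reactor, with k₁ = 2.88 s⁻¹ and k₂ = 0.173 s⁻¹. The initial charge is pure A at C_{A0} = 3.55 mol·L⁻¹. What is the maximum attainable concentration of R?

At the optimum, C_{R,max}/C_{A0} = (k₁/k₂)^[k₂/(k₂−k₁)].
= (2.88/0.173)^(0.173/(0.173−2.88)) = (16.65)^(-0.06391) = 0.8355.
C_{R,max} = 0.8355×3.55 = 2.97 mol·L⁻¹.

2.97 mol·L⁻¹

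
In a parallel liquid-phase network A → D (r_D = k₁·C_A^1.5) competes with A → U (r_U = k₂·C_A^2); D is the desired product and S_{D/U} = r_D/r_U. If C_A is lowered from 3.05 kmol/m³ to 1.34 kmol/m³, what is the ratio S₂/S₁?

S_{D/U} = (k₁/k₂)·C_A^-0.5, so S₂/S₁ = (C_{A,2}/C_{A,1})^-0.5.
= (1.34/3.05)^(-0.5) = (0.4393)^(-0.5) = 1.51.
Selectivity toward D rises as C_A falls — low-concentration operation is favoured.

1.51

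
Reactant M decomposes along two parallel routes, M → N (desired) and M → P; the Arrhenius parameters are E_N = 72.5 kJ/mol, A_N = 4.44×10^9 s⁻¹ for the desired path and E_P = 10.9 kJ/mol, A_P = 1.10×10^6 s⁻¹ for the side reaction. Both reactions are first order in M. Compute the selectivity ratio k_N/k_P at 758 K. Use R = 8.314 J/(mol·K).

0.230

With equal orders, S_{N/P} = k_N/k_P = (A_N/A_P)·exp[(E_P−E_N)/(RT)].
(E_P−E_N)/(RT) = (10.9−72.5)×10³/(8.314×758) = -61600/6302 = -9.775.
k_N/k_P = (4.44×10^9/1.10×10^6)·exp(-9.775) = 4036 × 5.687×10^-5 = 0.230.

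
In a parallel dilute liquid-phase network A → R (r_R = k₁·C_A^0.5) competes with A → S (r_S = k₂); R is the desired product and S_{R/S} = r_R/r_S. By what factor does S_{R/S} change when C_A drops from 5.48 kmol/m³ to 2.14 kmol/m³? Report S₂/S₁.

S_{R/S} = (k₁/k₂)·C_A^0.5, so S₂/S₁ = (C_{A,2}/C_{A,1})^0.5.
= (2.14/5.48)^0.5 = (0.3905)^0.5 = 0.625.

0.625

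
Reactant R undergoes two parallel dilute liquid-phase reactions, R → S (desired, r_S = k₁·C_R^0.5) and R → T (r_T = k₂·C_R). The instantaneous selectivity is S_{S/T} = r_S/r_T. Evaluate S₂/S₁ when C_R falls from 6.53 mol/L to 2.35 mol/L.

1.67

S_{S/T} = (k₁/k₂)·C_R^-0.5, so S₂/S₁ = (C_{R,2}/C_{R,1})^-0.5.
= (2.35/6.53)^(-0.5) = (0.3599)^(-0.5) = 1.67.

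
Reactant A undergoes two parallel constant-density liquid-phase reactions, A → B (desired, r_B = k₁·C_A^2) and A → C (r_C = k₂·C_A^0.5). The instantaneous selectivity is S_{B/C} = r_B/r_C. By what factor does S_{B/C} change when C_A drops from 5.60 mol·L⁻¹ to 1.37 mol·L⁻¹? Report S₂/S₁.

S_{B/C} = (k₁/k₂)·C_A^1.5, so S₂/S₁ = (C_{A,2}/C_{A,1})^1.5.
= (1.37/5.60)^1.5 = (0.2446)^1.5 = 0.121.
Selectivity toward B falls as C_A falls — high-concentration operation is favoured.

0.121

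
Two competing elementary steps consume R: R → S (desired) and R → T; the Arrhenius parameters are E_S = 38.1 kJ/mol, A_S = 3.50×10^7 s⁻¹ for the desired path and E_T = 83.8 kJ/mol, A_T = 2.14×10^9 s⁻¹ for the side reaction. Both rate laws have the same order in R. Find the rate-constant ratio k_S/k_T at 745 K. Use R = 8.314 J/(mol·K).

With equal orders, S_{S/T} = k_S/k_T = (A_S/A_T)·exp[(E_T−E_S)/(RT)].
(E_T−E_S)/(RT) = (83.8−38.1)×10³/(8.314×745) = 45700/6194 = 7.378.
k_S/k_T = (3.50×10^7/2.14×10^9)·exp(7.378) = 0.01636 × 1601 = 26.2.

26.2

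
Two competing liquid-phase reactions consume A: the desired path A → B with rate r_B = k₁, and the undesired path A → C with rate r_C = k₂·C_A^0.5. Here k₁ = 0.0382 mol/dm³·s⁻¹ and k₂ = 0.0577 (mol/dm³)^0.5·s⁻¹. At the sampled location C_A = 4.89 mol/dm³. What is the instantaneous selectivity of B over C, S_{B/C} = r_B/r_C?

0.299

S_{B/C} = r_B/r_C = (k₁)/(k₂·C_A^0.5) = (k₁/k₂)·C_A^-0.5.
= (0.0382) / (0.0577×4.890^0.5) = 0.03820/0.1276 = 0.299.
The undesired path is higher order in A, so low C_A (CSTR or dilute feed) favours B.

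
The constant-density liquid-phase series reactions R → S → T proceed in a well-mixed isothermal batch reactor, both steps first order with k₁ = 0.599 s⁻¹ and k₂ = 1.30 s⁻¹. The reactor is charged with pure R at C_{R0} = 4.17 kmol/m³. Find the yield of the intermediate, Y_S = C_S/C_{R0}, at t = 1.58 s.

0.222

The intermediate concentration in a first-order A→B→C sequence is C_S = k₁C_{R0}(e^(−k₁t) − e^(−k₂t))/(k₂−k₁).
e^(−k₁t) = e^(−0.599×1.58) = e^(−0.9464) = 0.3881; e^(−k₂t) = e^(−2.054) = 0.1282.
C_S = 0.599×4.17/(1.30−0.599) × (0.3881−0.1282) = 3.563×0.2599 = 0.9261 kmol/m³.
Y_S = C_S/C_{R0} = 0.9261/4.17 = 0.222.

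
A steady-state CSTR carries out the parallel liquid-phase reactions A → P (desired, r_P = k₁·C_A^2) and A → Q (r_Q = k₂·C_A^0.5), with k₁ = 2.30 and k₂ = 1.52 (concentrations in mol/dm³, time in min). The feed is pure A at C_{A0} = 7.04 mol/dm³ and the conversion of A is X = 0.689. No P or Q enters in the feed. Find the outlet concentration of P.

Exit C_A = C_{A0}(1−X) = 7.04×0.311 = 2.189 mol/dm³.
A CSTR operates uniformly at the exit composition, giving r_P = 11.03 and r_Q = 2.249 (each k·C_A^n at C_A = 2.189).
Fraction of consumed A going to P: r_P/(r_P+r_Q) = 0.8306.
C_P = 0.8306·C_{A0}·X = 0.8306×7.04×0.689 = 4.03 mol/dm³.

4.03 mol/dm³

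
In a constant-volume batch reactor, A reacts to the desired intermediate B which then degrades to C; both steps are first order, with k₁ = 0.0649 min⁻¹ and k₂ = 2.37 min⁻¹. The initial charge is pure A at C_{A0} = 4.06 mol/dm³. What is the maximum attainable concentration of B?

0.100 mol/dm³

For a first-order series the maximum intermediate yield is C_{B,max}/C_{A0} = (k₁/k₂)^[k₂/(k₂−k₁)].
= (0.0649/2.37)^(2.37/(2.37−0.0649)) = (0.02738)^(1.028) = 0.02475.
C_{B,max} = 0.02475×4.06 = 0.100 mol/dm³.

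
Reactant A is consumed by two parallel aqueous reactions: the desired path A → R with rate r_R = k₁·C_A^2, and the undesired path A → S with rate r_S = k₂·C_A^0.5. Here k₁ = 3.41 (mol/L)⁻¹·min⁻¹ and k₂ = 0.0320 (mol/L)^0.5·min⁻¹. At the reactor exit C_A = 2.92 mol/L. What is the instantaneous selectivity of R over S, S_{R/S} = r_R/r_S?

532

S_{R/S} = r_R/r_S = (k₁·C_A^2)/(k₂·C_A^0.5) = (k₁/k₂)·C_A^1.5.
= (3.41×2.920^2) / (0.0320×2.920^0.5) = 29.08/0.05468 = 532.
Since the desired path is higher order in A, keeping C_A high (PFR or concentrated feed) favours R.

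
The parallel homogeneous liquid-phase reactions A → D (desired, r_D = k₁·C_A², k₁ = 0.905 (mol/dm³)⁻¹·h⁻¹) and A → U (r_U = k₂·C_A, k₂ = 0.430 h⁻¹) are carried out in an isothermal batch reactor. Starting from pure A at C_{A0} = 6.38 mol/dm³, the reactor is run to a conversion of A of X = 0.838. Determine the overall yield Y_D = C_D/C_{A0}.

0.725

C_A = C_{A0}(1−X) = 1.034 mol/dm³.
Along a PFR/batch, dC_U/dC_A = −r_U/(r_D+r_U) = −k₂/(k₂+k₁·C_A).
Integrating from C_{A0} to C_A: C_U = (0.430/0.905)·ln[(0.430+0.905·6.38)/(0.430+0.905·1.03)] = 0.4751·ln(6.204/1.365) = 0.7192 mol/dm³.
Then C_D = (C_{A0}−C_A) − C_U = 5.346 − 0.7192 = 4.627 mol/dm³.
Y_D = C_D/C_{A0} = 4.627/6.38 = 0.725.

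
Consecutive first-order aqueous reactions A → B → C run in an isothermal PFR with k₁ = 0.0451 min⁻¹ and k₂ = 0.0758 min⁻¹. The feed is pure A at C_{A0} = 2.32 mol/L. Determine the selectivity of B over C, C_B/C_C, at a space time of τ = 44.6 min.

0.204

The intermediate concentration in a first-order A→B→C sequence is C_B = k₁C_{A0}(e^(−k₁τ) − e^(−k₂τ))/(k₂−k₁).
e^(−k₁τ) = e^(−0.0451×44.6) = e^(−2.011) = 0.1338; e^(−k₂τ) = e^(−3.381) = 0.03402.
C_B = 0.0451×2.32/(0.0758−0.0451) × (0.1338−0.03402) = 3.408×0.09977 = 0.3400 mol/L.
C_A = C_{A0}e^(−k₁τ) = 0.3104 mol/L, so C_C = C_{A0}−C_A−C_B = 1.670 mol/L; C_B/C_C = 0.204.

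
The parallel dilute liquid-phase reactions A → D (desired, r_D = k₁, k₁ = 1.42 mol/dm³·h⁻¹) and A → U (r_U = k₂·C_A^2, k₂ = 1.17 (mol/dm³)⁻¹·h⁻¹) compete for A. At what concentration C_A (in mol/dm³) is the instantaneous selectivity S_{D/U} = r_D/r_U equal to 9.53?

S_{D/U} = (k₁/k₂)·C_A^-2 ⇒ C_A = (S·k₂/k₁)^(-0.5).
= (9.53×1.17/1.42)^(-0.5) = (7.852)^(-0.5) = 0.357 mol/dm³.

0.357 mol/dm³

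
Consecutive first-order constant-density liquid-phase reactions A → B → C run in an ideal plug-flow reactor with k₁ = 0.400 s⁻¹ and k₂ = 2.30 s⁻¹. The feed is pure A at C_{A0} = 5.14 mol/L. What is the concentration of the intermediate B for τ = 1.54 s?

0.553 mol/L

The intermediate concentration in a first-order A→B→C sequence is C_B = k₁C_{A0}(e^(−k₁τ) − e^(−k₂τ))/(k₂−k₁).
e^(−k₁τ) = e^(−0.400×1.54) = e^(−0.6160) = 0.5401; e^(−k₂τ) = e^(−3.542) = 0.02896.
C_B = 0.400×5.14/(2.30−0.400) × (0.5401−0.02896) = 1.082×0.5111 = 0.5531 mol/L.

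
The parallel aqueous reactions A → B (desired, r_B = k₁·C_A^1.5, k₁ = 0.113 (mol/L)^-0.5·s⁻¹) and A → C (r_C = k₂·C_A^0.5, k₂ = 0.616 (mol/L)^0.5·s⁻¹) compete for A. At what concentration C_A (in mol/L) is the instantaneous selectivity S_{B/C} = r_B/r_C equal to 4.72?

S_{B/C} = (k₁/k₂)·C_A ⇒ C_A = S·k₂/k₁.
= 4.72×0.616/0.113 = 25.7 mol/L.

25.7 mol/L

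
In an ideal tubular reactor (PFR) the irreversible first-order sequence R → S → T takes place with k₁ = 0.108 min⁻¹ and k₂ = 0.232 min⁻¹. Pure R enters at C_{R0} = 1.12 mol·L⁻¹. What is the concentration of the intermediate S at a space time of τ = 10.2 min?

0.233 mol·L⁻¹

For first-order series with pure R initially, C_S(τ) = k₁C_{R0}/(k₂−k₁)·(e^(−k₁τ) − e^(−k₂τ)).
e^(−k₁τ) = e^(−0.108×10.2) = e^(−1.102) = 0.3323; e^(−k₂τ) = e^(−2.366) = 0.09382.
C_S = 0.108×1.12/(0.232−0.108) × (0.3323−0.09382) = 0.9755×0.2385 = 0.2327 mol·L⁻¹.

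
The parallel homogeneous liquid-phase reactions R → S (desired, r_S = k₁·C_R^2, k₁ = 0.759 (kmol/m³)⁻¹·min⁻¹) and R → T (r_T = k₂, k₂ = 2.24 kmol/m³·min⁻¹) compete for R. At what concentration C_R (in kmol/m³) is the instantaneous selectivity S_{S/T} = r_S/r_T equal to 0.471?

1.18 kmol/m³

S_{S/T} = (k₁/k₂)·C_R^2 ⇒ C_R = (S·k₂/k₁)^(0.5).
= (0.471×2.24/0.759)^(0.5) = (1.390)^(0.5) = 1.18 kmol/m³.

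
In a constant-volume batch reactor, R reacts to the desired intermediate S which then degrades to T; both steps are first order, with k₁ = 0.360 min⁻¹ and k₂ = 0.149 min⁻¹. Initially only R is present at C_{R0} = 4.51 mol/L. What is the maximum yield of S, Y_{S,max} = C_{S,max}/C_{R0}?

0.536

Evaluating C_S at t_opt = ln(k₂/k₁)/(k₂−k₁) gives C_{S,max}/C_{R0} = (k₁/k₂)^[k₂/(k₂−k₁)].
= (0.360/0.149)^(0.149/(0.149−0.360)) = (2.416)^(-0.7062) = 0.5364.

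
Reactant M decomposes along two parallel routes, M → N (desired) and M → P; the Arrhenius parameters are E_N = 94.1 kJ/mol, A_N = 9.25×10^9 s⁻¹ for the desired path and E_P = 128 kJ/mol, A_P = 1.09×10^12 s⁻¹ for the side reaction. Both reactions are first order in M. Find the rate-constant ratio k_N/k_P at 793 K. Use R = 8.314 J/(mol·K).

1.45

With equal orders, S_{N/P} = k_N/k_P = (A_N/A_P)·exp[(E_P−E_N)/(RT)].
(E_P−E_N)/(RT) = (128−94.1)×10³/(8.314×793) = 33900/6593 = 5.142.
k_N/k_P = (9.25×10^9/1.09×10^12)·exp(5.142) = 0.008486 × 171.0 = 1.45.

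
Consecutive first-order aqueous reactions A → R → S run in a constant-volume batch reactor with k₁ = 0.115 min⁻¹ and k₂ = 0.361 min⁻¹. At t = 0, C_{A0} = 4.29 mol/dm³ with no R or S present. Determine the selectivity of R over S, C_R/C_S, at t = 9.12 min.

0.291

For first-order series with pure A initially, C_R(t) = k₁C_{A0}/(k₂−k₁)·(e^(−k₁t) − e^(−k₂t)).
e^(−k₁t) = e^(−0.115×9.12) = e^(−1.049) = 0.3504; e^(−k₂t) = e^(−3.292) = 0.03717.
C_R = 0.115×4.29/(0.361−0.115) × (0.3504−0.03717) = 2.005×0.3132 = 0.6281 mol/dm³.
C_A = C_{A0}e^(−k₁t) = 1.503 mol/dm³, so C_S = C_{A0}−C_A−C_R = 2.159 mol/dm³; C_R/C_S = 0.291.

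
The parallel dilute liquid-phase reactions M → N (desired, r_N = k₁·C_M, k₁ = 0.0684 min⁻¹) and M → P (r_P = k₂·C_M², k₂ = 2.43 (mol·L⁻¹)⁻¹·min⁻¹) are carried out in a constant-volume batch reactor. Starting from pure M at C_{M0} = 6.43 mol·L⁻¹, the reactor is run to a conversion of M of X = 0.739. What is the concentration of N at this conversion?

0.0375 mol·L⁻¹

C_M = C_{M0}(1−X) = 1.678 mol·L⁻¹.
Along a PFR/batch, dC_N/dC_M = −r_N/(r_N+r_P) = −k₁/(k₁+k₂·C_M).
Integrating from C_{M0} to C_M: C_N = (0.0684/2.43)·ln[(0.0684+2.43·6.43)/(0.0684+2.43·1.68)] = 0.02815·ln(15.69/4.146) = 0.03746 mol·L⁻¹.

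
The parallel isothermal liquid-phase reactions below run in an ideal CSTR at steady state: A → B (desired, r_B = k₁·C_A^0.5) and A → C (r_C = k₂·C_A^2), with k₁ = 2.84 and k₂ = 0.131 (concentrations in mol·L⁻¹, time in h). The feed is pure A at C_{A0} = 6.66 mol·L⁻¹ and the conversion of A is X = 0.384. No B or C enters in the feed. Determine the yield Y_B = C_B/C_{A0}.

0.278

Exit C_A = C_{A0}(1−X) = 6.66×0.616 = 4.103 mol·L⁻¹.
A CSTR operates uniformly at the exit composition, giving r_B = 5.752 and r_C = 2.205 (each k·C_A^n at C_A = 4.103).
Fraction of consumed A going to B: r_B/(r_B+r_C) = 0.7229.
C_B = 0.7229·C_{A0}·X = 0.7229×6.66×0.384 = 1.85 mol·L⁻¹; Y_B = C_B/C_{A0} = 0.278.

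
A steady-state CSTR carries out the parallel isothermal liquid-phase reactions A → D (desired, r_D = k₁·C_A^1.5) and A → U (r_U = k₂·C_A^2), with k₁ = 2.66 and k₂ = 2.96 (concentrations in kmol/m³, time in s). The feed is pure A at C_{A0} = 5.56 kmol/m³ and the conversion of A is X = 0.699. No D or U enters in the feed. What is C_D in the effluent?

Exit C_A = C_{A0}(1−X) = 5.56×0.301 = 1.674 kmol/m³.
In a CSTR the entire volume is at exit conditions, so r_D = 2.66×1.674^1.5 = 5.759 and r_U = 2.96×1.674^2 = 8.290.
Fraction of consumed A going to D: r_D/(r_D+r_U) = 0.4099.
C_D = 0.4099·C_{A0}·X = 0.4099×5.56×0.699 = 1.59 kmol/m³.

1.59 kmol/m³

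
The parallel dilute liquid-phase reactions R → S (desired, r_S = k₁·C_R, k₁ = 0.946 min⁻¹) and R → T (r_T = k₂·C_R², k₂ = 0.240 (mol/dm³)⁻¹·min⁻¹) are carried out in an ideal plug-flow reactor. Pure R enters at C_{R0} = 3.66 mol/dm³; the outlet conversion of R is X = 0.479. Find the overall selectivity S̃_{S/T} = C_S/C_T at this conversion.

C_R = C_{R0}(1−X) = 1.907 mol/dm³.
Along a PFR/batch, dC_S/dC_R = −r_S/(r_S+r_T) = −k₁/(k₁+k₂·C_R).
Integrating from C_{R0} to C_R: C_S = (0.946/0.240)·ln[(0.946+0.240·3.66)/(0.946+0.240·1.91)] = 3.942·ln(1.824/1.404) = 1.033 mol/dm³.
C_T = (C_{R0}−C_R)−C_S = 0.7197 mol/dm³; S̃_{S/T} = 1.033/0.7197 = 1.44.

1.44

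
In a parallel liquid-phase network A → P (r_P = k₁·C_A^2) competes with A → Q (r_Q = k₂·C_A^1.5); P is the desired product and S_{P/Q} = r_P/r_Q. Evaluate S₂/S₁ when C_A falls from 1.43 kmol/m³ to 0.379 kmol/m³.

0.515

S_{P/Q} = (k₁/k₂)·C_A^0.5, so S₂/S₁ = (C_{A,2}/C_{A,1})^0.5.
= (0.379/1.43)^0.5 = (0.2650)^0.5 = 0.515.
Selectivity toward P falls as C_A falls — high-concentration operation is favoured.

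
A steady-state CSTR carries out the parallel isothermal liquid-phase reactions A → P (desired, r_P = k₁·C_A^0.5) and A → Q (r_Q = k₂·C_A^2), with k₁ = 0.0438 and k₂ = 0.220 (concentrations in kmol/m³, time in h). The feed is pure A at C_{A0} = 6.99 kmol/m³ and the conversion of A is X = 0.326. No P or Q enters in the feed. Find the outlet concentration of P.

0.0435 kmol/m³

Exit C_A = C_{A0}(1−X) = 6.99×0.674 = 4.711 kmol/m³.
Rates in a CSTR are evaluated at the outlet concentration: r_P = 0.0438×4.711^0.5 = 0.09507, r_Q = 0.220×4.711^2 = 4.883.
Fraction of consumed A going to P: r_P/(r_P+r_Q) = 0.01910.
C_P = 0.01910·C_{A0}·X = 0.01910×6.99×0.326 = 0.0435 kmol/m³.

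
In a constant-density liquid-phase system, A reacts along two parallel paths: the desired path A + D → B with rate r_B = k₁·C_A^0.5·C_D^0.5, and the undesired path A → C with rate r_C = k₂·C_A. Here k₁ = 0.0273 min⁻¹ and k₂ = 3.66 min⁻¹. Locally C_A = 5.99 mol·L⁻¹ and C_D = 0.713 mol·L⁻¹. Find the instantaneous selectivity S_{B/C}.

0.00257

S_{B/C} = r_B/r_C = (k₁·C_A^0.5·C_D^0.5)/(k₂·C_A) = (k₁/k₂)·C_A^-0.5·C_D^0.5.
= (0.0273×5.990^0.5×0.7130^0.5) / (3.66×5.990) = 0.05642/21.92 = 0.00257.
The undesired path is higher order in A, so low C_A (CSTR or dilute feed) favours B.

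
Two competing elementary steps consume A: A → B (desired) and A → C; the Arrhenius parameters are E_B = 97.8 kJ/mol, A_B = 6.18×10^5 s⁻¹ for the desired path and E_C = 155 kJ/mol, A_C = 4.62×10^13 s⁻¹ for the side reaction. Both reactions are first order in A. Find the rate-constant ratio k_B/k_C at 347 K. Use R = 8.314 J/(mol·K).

5.46

With equal orders, S_{B/C} = k_B/k_C = (A_B/A_C)·exp[(E_C−E_B)/(RT)].
(E_C−E_B)/(RT) = (155−97.8)×10³/(8.314×347) = 57200/2885 = 19.83.
k_B/k_C = (6.18×10^5/4.62×10^13)·exp(19.83) = 1.338×10^-8 × 4.081×10^8 = 5.46.
Since E_B < E_C, lowering the temperature improves selectivity toward B.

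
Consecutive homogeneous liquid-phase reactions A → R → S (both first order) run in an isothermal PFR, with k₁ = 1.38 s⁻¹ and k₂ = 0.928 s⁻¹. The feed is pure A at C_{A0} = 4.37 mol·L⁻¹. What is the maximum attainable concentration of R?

For a first-order series the maximum intermediate yield is C_{R,max}/C_{A0} = (k₁/k₂)^[k₂/(k₂−k₁)].
= (1.38/0.928)^(0.928/(0.928−1.38)) = (1.487)^(-2.053) = 0.4428.
C_{R,max} = 0.4428×4.37 = 1.93 mol·L⁻¹.

1.93 mol·L⁻¹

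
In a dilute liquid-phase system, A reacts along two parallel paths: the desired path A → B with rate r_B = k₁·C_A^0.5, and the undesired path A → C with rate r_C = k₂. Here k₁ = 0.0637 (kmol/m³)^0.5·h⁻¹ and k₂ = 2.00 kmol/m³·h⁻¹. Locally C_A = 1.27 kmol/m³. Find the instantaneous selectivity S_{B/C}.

S_{B/C} = r_B/r_C = (k₁·C_A^0.5)/(k₂) = (k₁/k₂)·C_A^0.5.
= (0.0637×1.270^0.5) / (2.00) = 0.07179/2.000 = 0.0359.
Since the desired path is higher order in A, keeping C_A high (PFR or concentrated feed) favours B.

0.0359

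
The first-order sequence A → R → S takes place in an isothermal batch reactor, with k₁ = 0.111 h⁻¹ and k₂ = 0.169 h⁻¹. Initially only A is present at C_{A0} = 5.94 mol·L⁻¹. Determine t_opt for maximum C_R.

7.25 h

Setting dC_R/dt = 0 gives t_opt = ln(k₂/k₁)/(k₂−k₁).
= ln(0.169/0.111)/(0.169−0.111) = ln(1.523)/0.05800 = 0.4204/0.05800 = 7.25 h.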